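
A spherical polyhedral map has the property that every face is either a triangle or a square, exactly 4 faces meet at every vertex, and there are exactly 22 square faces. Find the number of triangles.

Let x be the number of triangles; then F = 22 + x.
Edge–face incidences: 2E = 4·22 + 3·x = 88 + 3x.
Every vertex has degree 4, so 4V = 2E.
Euler: V − E + F = 2 ⇒ (2E)/4 − E + (22 + x) = 2.
Multiply by 8: 2·(2E) − 4·(2E) + 8·(22 + x) = 16, i.e. 176 + 8x − 2·(88 + 3x) = 16.
Collecting terms: 2x = 16, so x = 8.
Then 2E = 88 + 3·8 = 112, so E = 56, V = 2E/4 = 28, F = 22 + 8 = 30.

8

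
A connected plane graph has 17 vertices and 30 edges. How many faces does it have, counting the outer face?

Euler's formula for a connected plane graph: V − E + F = 2, so F = 2 − 17 + 30 = 15.

15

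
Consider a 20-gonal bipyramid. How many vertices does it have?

22

A bipyramid over an n-gon has 2n triangular faces and n + 2 vertices: V = 20 + 2 = 22, E = 3·20 = 60, F = 2·20 = 40.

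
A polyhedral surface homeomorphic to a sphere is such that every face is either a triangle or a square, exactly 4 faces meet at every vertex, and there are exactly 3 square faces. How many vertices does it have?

Let x be the number of triangles; then F = 3 + x.
Edge–face incidences: 2E = 4·3 + 3·x = 12 + 3x.
Every vertex has degree 4, so 4V = 2E.
Euler: V − E + F = 2 ⇒ (2E)/4 − E + (3 + x) = 2.
Multiply by 8: 2·(2E) − 4·(2E) + 8·(3 + x) = 16, i.e. 24 + 8x − 2·(12 + 3x) = 16.
Collecting terms: 2x = 16, so x = 8.
Then 2E = 12 + 3·8 = 36, so E = 18, V = 2E/4 = 9, F = 3 + 8 = 11.

9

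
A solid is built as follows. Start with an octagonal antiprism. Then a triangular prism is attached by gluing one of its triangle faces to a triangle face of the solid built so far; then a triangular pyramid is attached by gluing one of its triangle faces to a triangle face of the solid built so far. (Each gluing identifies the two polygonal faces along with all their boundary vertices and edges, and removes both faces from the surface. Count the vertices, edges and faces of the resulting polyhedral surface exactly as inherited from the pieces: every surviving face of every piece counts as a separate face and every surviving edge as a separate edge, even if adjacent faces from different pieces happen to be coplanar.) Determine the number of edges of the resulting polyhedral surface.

41

An octagonal antiprism: V=16, E=32, F=18.
Attach a triangular prism (V=6, E=9, F=5) along a 3-gon: merge 3 vertices and 3 edges, delete both glued faces → V=19, E=38, F=21.
Attach a triangular pyramid (V=4, E=6, F=4) along a 3-gon: merge 3 vertices and 3 edges, delete both glued faces → V=20, E=41, F=23.
Check: V − E + F = 20 − 41 + 23 = 2.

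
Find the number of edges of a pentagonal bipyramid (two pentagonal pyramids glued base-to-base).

A bipyramid over an n-gon has 2n triangular faces and n + 2 vertices: V = 5 + 2 = 7, E = 3·5 = 15, F = 2·5 = 10.

15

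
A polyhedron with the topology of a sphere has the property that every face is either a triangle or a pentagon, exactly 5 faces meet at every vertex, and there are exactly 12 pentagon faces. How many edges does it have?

150

Let x be the number of triangles; then F = 12 + x.
Edge–face incidences: 2E = 5·12 + 3·x = 60 + 3x.
Every vertex has degree 5, so 5V = 2E.
Euler: V − E + F = 2 ⇒ (2E)/5 − E + (12 + x) = 2.
Multiply by 10: 2·(2E) − 5·(2E) + 10·(12 + x) = 20, i.e. 120 + 10x − 3·(60 + 3x) = 20.
Collecting terms: x − 60 = 20, so x = 80.
Then 2E = 60 + 3·80 = 300, so E = 150, V = 2E/5 = 60, F = 12 + 80 = 92.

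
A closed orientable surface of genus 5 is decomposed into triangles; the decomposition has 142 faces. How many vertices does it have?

63

χ = 2 − 2·5 = -8, and every face is a triangle so 3F = 2E.
E = 3·142/2 = 213. Then V = -8 + E − F = -8 + 213 − 142 = 63.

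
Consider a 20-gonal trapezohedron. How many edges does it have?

80

The n-trapezohedron (dual of the n-antiprism) has V = 2·20 + 2 = 42, E = 4·20 = 80, F = 2·20 = 40.
Check: V − E + F = 42 − 80 + 40 = 2.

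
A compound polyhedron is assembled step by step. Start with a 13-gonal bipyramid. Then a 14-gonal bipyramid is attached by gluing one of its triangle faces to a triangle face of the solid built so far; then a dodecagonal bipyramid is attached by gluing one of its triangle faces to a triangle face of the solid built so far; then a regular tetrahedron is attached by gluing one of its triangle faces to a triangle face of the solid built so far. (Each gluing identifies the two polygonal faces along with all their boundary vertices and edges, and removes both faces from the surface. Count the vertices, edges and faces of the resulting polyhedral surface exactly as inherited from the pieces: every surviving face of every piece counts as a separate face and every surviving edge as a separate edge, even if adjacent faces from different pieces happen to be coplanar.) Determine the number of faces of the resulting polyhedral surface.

A 13-gonal bipyramid: V=15, E=39, F=26.
Attach a 14-gonal bipyramid (V=16, E=42, F=28) along a 3-gon: merge 3 vertices and 3 edges, delete both glued faces → V=28, E=78, F=52.
Attach a dodecagonal bipyramid (V=14, E=36, F=24) along a 3-gon: merge 3 vertices and 3 edges, delete both glued faces → V=39, E=111, F=74.
Attach a regular tetrahedron (V=4, E=6, F=4) along a 3-gon: merge 3 vertices and 3 edges, delete both glued faces → V=40, E=114, F=76.
Check: V − E + F = 40 − 114 + 76 = 2.

76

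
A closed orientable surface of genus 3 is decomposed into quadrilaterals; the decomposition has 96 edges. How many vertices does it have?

χ = 2 − 2·3 = -4, and every face is a square so 4F = 2E.
F = 2E/4 = 48. Then V = -4 + E − F = -4 + 96 − 48 = 44.

44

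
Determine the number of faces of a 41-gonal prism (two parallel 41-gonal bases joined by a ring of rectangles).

43

A prism on an n-gon has two n-gon bases and n rectangular sides: V = 2·41 = 82, E = 3·41 = 123, F = 41 + 2 = 43.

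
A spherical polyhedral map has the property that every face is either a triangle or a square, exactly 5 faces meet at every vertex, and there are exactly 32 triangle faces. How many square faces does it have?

6

Let x be the number of squares; then F = 32 + x.
Edge–face incidences: 2E = 3·32 + 4·x = 96 + 4x.
Every vertex has degree 5, so 5V = 2E.
Euler: V − E + F = 2 ⇒ (2E)/5 − E + (32 + x) = 2.
Multiply by 10: 2·(2E) − 5·(2E) + 10·(32 + x) = 20, i.e. 320 + 10x − 3·(96 + 4x) = 20.
Collecting terms: −2x + 32 = 20, so −2x = −12, so x = 6.
Then 2E = 96 + 4·6 = 120, so E = 60, V = 2E/5 = 24, F = 32 + 6 = 38.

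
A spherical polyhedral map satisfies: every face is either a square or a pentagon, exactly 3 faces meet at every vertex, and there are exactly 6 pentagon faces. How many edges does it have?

21

Let x be the number of squares; then F = 6 + x.
Edge–face incidences: 2E = 5·6 + 4·x = 30 + 4x.
Every vertex has degree 3, so 3V = 2E.
Euler: V − E + F = 2 ⇒ (2E)/3 − E + (6 + x) = 2.
Multiply by 6: 2·(2E) − 3·(2E) + 6·(6 + x) = 12, i.e. 36 + 6x − (30 + 4x) = 12.
Collecting terms: 2x + 6 = 12, so 2x = 6, so x = 3.
Then 2E = 30 + 4·3 = 42, so E = 21, V = 2E/3 = 14, F = 6 + 3 = 9.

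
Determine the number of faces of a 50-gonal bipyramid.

A bipyramid over an n-gon has 2n triangular faces and n + 2 vertices: V = 50 + 2 = 52, E = 3·50 = 150, F = 2·50 = 100.

100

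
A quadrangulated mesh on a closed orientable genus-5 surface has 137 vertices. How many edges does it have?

χ = 2 − 2·5 = -8, and every face is a square so 4F = 2E.
V − E + F = -8 with E = 4F/2 gives 137 − (4/2 − 1)·F = -8, so F = 145 and E = 290.

290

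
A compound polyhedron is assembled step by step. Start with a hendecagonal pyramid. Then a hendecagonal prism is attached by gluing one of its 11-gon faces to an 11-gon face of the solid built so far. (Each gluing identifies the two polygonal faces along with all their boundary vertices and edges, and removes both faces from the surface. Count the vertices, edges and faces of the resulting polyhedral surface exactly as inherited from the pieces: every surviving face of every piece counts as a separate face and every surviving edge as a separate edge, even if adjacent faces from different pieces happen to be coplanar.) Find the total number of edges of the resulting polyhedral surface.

A hendecagonal pyramid: V=12, E=22, F=12.
Attach a hendecagonal prism (V=22, E=33, F=13) along an 11-gon: merge 11 vertices and 11 edges, delete both glued faces → V=23, E=44, F=23.
Check: V − E + F = 23 − 44 + 23 = 2.

44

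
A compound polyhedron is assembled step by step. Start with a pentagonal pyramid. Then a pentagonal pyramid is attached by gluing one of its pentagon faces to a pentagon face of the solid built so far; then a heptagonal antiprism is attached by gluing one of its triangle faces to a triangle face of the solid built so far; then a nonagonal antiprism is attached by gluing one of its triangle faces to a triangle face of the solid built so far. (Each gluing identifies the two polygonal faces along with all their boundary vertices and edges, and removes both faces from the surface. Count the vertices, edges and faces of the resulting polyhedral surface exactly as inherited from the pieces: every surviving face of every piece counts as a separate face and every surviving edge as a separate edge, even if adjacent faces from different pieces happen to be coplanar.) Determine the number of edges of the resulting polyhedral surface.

A pentagonal pyramid: V=6, E=10, F=6.
Attach a pentagonal pyramid (V=6, E=10, F=6) along a 5-gon: merge 5 vertices and 5 edges, delete both glued faces → V=7, E=15, F=10.
Attach a heptagonal antiprism (V=14, E=28, F=16) along a 3-gon: merge 3 vertices and 3 edges, delete both glued faces → V=18, E=40, F=24.
Attach a nonagonal antiprism (V=18, E=36, F=20) along a 3-gon: merge 3 vertices and 3 edges, delete both glued faces → V=33, E=73, F=42.
Check: V − E + F = 33 − 73 + 42 = 2.

73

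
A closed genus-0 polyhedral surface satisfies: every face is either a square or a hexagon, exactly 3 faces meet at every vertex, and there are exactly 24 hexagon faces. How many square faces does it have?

Let x be the number of squares; then F = 24 + x.
Edge–face incidences: 2E = 6·24 + 4·x = 144 + 4x.
Every vertex has degree 3, so 3V = 2E.
Euler: V − E + F = 2 ⇒ (2E)/3 − E + (24 + x) = 2.
Multiply by 6: 2·(2E) − 3·(2E) + 6·(24 + x) = 12, i.e. 144 + 6x − (144 + 4x) = 12.
Collecting terms: 2x = 12, so x = 6.
Then 2E = 144 + 4·6 = 168, so E = 84, V = 2E/3 = 56, F = 24 + 6 = 30.

6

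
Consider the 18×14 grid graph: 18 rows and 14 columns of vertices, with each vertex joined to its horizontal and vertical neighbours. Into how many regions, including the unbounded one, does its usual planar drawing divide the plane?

The grid has V = 18·14 = 252 vertices and E = 18·13 + 14·17 = 472 edges.
F = 2 − V + E = 2 − 252 + 472 = 222.

222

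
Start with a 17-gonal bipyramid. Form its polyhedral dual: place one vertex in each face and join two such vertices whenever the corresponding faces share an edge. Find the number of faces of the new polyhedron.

The base solid has V = 19, E = 51, F = 34.
The dual swaps V and F and preserves E: V′ = F = 34, E′ = E = 51, F′ = V = 19.

19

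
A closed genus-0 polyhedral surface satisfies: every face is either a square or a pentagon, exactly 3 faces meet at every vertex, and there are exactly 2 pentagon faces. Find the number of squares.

5

Let x be the number of squares; then F = 2 + x.
Edge–face incidences: 2E = 5·2 + 4·x = 10 + 4x.
Every vertex has degree 3, so 3V = 2E.
Euler: V − E + F = 2 ⇒ (2E)/3 − E + (2 + x) = 2.
Multiply by 6: 2·(2E) − 3·(2E) + 6·(2 + x) = 12, i.e. 12 + 6x − (10 + 4x) = 12.
Collecting terms: 2x + 2 = 12, so 2x = 10, so x = 5.
Then 2E = 10 + 4·5 = 30, so E = 15, V = 2E/3 = 10, F = 2 + 5 = 7.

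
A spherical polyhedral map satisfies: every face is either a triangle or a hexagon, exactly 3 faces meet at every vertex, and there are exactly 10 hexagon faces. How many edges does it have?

36

Let x be the number of triangles; then F = 10 + x.
Edge–face incidences: 2E = 6·10 + 3·x = 60 + 3x.
Every vertex has degree 3, so 3V = 2E.
Euler: V − E + F = 2 ⇒ (2E)/3 − E + (10 + x) = 2.
Multiply by 6: 2·(2E) − 3·(2E) + 6·(10 + x) = 12, i.e. 60 + 6x − (60 + 3x) = 12.
Collecting terms: 3x = 12, so x = 4.
Then 2E = 60 + 3·4 = 72, so E = 36, V = 2E/3 = 24, F = 10 + 4 = 14.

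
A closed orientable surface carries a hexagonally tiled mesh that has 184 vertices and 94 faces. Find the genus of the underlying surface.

Every face is a hexagon, so 2E = 6·94 = 564, giving E = 282.
χ = V − E + F = 184 − 282 + 94 = -4.
For a closed orientable surface χ = 2 − 2g, so g = (2 − (-4))/2 = 3.

3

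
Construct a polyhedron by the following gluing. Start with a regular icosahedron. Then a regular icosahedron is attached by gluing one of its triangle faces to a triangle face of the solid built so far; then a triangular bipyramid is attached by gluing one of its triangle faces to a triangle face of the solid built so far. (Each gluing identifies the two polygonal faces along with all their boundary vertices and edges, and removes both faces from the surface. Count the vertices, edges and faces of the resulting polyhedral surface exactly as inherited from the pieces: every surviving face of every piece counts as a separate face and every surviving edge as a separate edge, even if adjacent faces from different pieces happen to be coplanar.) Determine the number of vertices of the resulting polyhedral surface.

A regular icosahedron: V=12, E=30, F=20.
Attach a regular icosahedron (V=12, E=30, F=20) along a 3-gon: merge 3 vertices and 3 edges, delete both glued faces → V=21, E=57, F=38.
Attach a triangular bipyramid (V=5, E=9, F=6) along a 3-gon: merge 3 vertices and 3 edges, delete both glued faces → V=23, E=63, F=42.
Check: V − E + F = 23 − 63 + 42 = 2.

23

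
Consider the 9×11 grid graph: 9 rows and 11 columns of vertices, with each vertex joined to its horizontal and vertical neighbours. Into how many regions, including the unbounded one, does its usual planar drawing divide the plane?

81

The grid has V = 9·11 = 99 vertices and E = 9·10 + 11·8 = 178 edges.
F = 2 − V + E = 2 − 99 + 178 = 81.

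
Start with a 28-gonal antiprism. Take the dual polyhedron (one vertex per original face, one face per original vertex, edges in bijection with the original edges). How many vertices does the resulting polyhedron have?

58

The base solid has V = 56, E = 112, F = 58.
The dual swaps V and F and preserves E: V′ = F = 58, E′ = E = 112, F′ = V = 56.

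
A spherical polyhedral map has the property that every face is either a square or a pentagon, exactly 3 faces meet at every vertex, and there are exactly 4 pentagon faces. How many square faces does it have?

4

Let x be the number of squares; then F = 4 + x.
Edge–face incidences: 2E = 5·4 + 4·x = 20 + 4x.
Every vertex has degree 3, so 3V = 2E.
Euler: V − E + F = 2 ⇒ (2E)/3 − E + (4 + x) = 2.
Multiply by 6: 2·(2E) − 3·(2E) + 6·(4 + x) = 12, i.e. 24 + 6x − (20 + 4x) = 12.
Collecting terms: 2x + 4 = 12, so 2x = 8, so x = 4.
Then 2E = 20 + 4·4 = 36, so E = 18, V = 2E/3 = 12, F = 4 + 4 = 8.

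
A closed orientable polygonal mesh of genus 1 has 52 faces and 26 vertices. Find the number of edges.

For a closed orientable surface of genus 1, χ = 2 − 2·1 = 0.
E = V + F − (0) = 26 + 52 − (0) = 78.

78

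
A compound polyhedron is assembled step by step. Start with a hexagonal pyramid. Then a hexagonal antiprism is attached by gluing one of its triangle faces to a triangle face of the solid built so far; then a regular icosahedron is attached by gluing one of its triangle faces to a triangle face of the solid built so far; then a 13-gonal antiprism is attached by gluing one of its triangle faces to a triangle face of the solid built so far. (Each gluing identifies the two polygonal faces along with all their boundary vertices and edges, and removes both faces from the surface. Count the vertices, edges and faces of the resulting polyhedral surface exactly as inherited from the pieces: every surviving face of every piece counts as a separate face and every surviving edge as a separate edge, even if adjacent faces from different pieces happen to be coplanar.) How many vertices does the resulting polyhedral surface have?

48

A hexagonal pyramid: V=7, E=12, F=7.
Attach a hexagonal antiprism (V=12, E=24, F=14) along a 3-gon: merge 3 vertices and 3 edges, delete both glued faces → V=16, E=33, F=19.
Attach a regular icosahedron (V=12, E=30, F=20) along a 3-gon: merge 3 vertices and 3 edges, delete both glued faces → V=25, E=60, F=37.
Attach a 13-gonal antiprism (V=26, E=52, F=28) along a 3-gon: merge 3 vertices and 3 edges, delete both glued faces → V=48, E=109, F=63.
Check: V − E + F = 48 − 109 + 63 = 2.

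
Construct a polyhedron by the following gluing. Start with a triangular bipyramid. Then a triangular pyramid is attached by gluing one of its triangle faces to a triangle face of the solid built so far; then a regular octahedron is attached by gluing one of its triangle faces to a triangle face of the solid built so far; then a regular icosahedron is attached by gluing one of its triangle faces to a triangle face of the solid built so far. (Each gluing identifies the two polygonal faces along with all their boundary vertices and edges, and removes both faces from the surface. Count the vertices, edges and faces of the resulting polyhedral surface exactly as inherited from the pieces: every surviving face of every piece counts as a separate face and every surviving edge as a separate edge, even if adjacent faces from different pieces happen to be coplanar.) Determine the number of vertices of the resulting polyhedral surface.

A triangular bipyramid: V=5, E=9, F=6.
Attach a triangular pyramid (V=4, E=6, F=4) along a 3-gon: merge 3 vertices and 3 edges, delete both glued faces → V=6, E=12, F=8.
Attach a regular octahedron (V=6, E=12, F=8) along a 3-gon: merge 3 vertices and 3 edges, delete both glued faces → V=9, E=21, F=14.
Attach a regular icosahedron (V=12, E=30, F=20) along a 3-gon: merge 3 vertices and 3 edges, delete both glued faces → V=18, E=48, F=32.
Check: V − E + F = 18 − 48 + 32 = 2.

18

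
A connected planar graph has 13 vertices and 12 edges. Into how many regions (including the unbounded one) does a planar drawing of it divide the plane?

1

Euler's formula for a connected plane graph: V − E + F = 2, so F = 2 − 13 + 12 = 1.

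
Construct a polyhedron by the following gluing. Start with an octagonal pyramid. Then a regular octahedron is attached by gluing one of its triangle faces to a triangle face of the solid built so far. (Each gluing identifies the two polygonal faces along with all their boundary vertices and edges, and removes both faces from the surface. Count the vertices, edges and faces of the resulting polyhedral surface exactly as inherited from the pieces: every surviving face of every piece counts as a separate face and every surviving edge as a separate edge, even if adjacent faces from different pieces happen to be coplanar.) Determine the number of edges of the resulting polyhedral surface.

An octagonal pyramid: V=9, E=16, F=9.
Attach a regular octahedron (V=6, E=12, F=8) along a 3-gon: merge 3 vertices and 3 edges, delete both glued faces → V=12, E=25, F=15.
Check: V − E + F = 12 − 25 + 15 = 2.

25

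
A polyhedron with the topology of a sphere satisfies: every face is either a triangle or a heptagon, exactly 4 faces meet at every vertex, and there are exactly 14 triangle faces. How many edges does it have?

28

Let x be the number of heptagons; then F = 14 + x.
Edge–face incidences: 2E = 3·14 + 7·x = 42 + 7x.
Every vertex has degree 4, so 4V = 2E.
Euler: V − E + F = 2 ⇒ (2E)/4 − E + (14 + x) = 2.
Multiply by 8: 2·(2E) − 4·(2E) + 8·(14 + x) = 16, i.e. 112 + 8x − 2·(42 + 7x) = 16.
Collecting terms: −6x + 28 = 16, so −6x = −12, so x = 2.
Then 2E = 42 + 7·2 = 56, so E = 28, V = 2E/4 = 14, F = 14 + 2 = 16.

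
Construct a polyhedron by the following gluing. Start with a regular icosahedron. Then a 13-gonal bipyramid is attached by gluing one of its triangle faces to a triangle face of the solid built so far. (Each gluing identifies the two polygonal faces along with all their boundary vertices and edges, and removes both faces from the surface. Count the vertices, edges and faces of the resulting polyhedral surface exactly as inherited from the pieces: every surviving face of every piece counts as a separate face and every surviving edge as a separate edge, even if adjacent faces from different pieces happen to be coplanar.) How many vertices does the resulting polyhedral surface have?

A regular icosahedron: V=12, E=30, F=20.
Attach a 13-gonal bipyramid (V=15, E=39, F=26) along a 3-gon: merge 3 vertices and 3 edges, delete both glued faces → V=24, E=66, F=44.
Check: V − E + F = 24 − 66 + 44 = 2.

24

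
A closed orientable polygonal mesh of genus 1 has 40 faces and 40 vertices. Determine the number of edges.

80

For a closed orientable surface of genus 1, χ = 2 − 2·1 = 0.
E = V + F − (0) = 40 + 40 − (0) = 80.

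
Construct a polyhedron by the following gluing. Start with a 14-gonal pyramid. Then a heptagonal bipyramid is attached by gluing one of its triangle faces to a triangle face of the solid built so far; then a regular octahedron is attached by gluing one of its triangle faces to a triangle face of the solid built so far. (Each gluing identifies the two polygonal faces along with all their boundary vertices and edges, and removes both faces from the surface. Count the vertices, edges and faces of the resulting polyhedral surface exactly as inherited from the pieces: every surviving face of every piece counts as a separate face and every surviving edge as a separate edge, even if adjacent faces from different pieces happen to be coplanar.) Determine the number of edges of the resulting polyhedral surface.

55

A 14-gonal pyramid: V=15, E=28, F=15.
Attach a heptagonal bipyramid (V=9, E=21, F=14) along a 3-gon: merge 3 vertices and 3 edges, delete both glued faces → V=21, E=46, F=27.
Attach a regular octahedron (V=6, E=12, F=8) along a 3-gon: merge 3 vertices and 3 edges, delete both glued faces → V=24, E=55, F=33.
Check: V − E + F = 24 − 55 + 33 = 2.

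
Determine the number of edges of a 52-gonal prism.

A prism on an n-gon has two n-gon bases and n rectangular sides: V = 2·52 = 104, E = 3·52 = 156, F = 52 + 2 = 54.

156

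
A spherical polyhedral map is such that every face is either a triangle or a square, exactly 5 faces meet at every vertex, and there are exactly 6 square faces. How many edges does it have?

Let x be the number of triangles; then F = 6 + x.
Edge–face incidences: 2E = 4·6 + 3·x = 24 + 3x.
Every vertex has degree 5, so 5V = 2E.
Euler: V − E + F = 2 ⇒ (2E)/5 − E + (6 + x) = 2.
Multiply by 10: 2·(2E) − 5·(2E) + 10·(6 + x) = 20, i.e. 60 + 10x − 3·(24 + 3x) = 20.
Collecting terms: x − 12 = 20, so x = 32.
Then 2E = 24 + 3·32 = 120, so E = 60, V = 2E/5 = 24, F = 6 + 32 = 38.

60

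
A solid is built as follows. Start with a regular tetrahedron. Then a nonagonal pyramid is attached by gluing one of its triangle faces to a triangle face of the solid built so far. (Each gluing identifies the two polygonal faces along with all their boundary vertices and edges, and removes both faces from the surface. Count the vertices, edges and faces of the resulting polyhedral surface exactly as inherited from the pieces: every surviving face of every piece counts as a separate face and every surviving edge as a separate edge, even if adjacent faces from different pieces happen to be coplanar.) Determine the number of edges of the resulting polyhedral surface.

21

A regular tetrahedron: V=4, E=6, F=4.
Attach a nonagonal pyramid (V=10, E=18, F=10) along a 3-gon: merge 3 vertices and 3 edges, delete both glued faces → V=11, E=21, F=12.
Check: V − E + F = 11 − 21 + 12 = 2.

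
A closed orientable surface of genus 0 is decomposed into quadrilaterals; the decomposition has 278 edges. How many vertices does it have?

χ = 2 − 2·0 = 2, and every face is a square so 4F = 2E.
F = 2E/4 = 139. Then V = 2 + E − F = 2 + 278 − 139 = 141.

141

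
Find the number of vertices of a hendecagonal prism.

A prism on an n-gon has two n-gon bases and n rectangular sides: V = 2·11 = 22, E = 3·11 = 33, F = 11 + 2 = 13.

22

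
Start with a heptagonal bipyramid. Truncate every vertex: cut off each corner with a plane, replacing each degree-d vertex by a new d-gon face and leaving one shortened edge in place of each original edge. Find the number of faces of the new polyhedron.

The base solid has V = 9, E = 21, F = 14.
Truncation replaces each original edge-end by a new vertex, so V′ = 2E = 42.
Each original edge survives, and each old vertex of degree d contributes d new edges; summing degrees gives Σd = 2E, so E′ = E + 2E = 3E = 63.
Each original face survives and each original vertex becomes one new face: F′ = F + V = 23.

23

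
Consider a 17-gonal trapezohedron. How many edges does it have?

The n-trapezohedron (dual of the n-antiprism) has V = 2·17 + 2 = 36, E = 4·17 = 68, F = 2·17 = 34.
Check: V − E + F = 36 − 68 + 34 = 2.

68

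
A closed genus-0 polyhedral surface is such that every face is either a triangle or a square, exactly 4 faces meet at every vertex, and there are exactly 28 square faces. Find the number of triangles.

8

Let x be the number of triangles; then F = 28 + x.
Edge–face incidences: 2E = 4·28 + 3·x = 112 + 3x.
Every vertex has degree 4, so 4V = 2E.
Euler: V − E + F = 2 ⇒ (2E)/4 − E + (28 + x) = 2.
Multiply by 8: 2·(2E) − 4·(2E) + 8·(28 + x) = 16, i.e. 224 + 8x − 2·(112 + 3x) = 16.
Collecting terms: 2x = 16, so x = 8.
Then 2E = 112 + 3·8 = 136, so E = 68, V = 2E/4 = 34, F = 28 + 8 = 36.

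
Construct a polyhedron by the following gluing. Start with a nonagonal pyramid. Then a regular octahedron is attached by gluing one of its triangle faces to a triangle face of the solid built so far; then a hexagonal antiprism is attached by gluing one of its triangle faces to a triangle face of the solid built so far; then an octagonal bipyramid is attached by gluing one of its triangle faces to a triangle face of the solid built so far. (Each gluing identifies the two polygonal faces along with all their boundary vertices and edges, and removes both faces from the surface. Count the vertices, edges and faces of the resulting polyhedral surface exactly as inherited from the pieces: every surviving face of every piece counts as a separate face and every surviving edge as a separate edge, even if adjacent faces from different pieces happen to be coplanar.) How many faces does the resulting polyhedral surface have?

42

A nonagonal pyramid: V=10, E=18, F=10.
Attach a regular octahedron (V=6, E=12, F=8) along a 3-gon: merge 3 vertices and 3 edges, delete both glued faces → V=13, E=27, F=16.
Attach a hexagonal antiprism (V=12, E=24, F=14) along a 3-gon: merge 3 vertices and 3 edges, delete both glued faces → V=22, E=48, F=28.
Attach an octagonal bipyramid (V=10, E=24, F=16) along a 3-gon: merge 3 vertices and 3 edges, delete both glued faces → V=29, E=69, F=42.
Check: V − E + F = 29 − 69 + 42 = 2.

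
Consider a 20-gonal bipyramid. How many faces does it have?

40

A bipyramid over an n-gon has 2n triangular faces and n + 2 vertices: V = 20 + 2 = 22, E = 3·20 = 60, F = 2·20 = 40.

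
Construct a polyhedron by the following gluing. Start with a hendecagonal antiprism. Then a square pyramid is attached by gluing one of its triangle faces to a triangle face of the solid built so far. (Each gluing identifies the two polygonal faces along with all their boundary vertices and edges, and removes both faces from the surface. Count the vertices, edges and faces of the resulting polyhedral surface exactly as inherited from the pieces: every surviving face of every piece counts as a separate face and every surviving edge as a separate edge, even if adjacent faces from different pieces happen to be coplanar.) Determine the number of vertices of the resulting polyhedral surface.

A hendecagonal antiprism: V=22, E=44, F=24.
Attach a square pyramid (V=5, E=8, F=5) along a 3-gon: merge 3 vertices and 3 edges, delete both glued faces → V=24, E=49, F=27.
Check: V − E + F = 24 − 49 + 27 = 2.

24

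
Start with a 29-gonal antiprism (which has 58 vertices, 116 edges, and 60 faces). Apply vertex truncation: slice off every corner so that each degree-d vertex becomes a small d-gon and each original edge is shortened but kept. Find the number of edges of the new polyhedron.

Truncation replaces each original edge-end by a new vertex, so V′ = 2E = 232.
Each original edge survives, and each old vertex of degree d contributes d new edges; summing degrees gives Σd = 2E, so E′ = E + 2E = 3E = 348.
Each original face survives and each original vertex becomes one new face: F′ = F + V = 118.

348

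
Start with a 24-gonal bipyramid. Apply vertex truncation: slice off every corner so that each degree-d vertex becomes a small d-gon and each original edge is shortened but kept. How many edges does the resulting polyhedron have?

The base solid has V = 26, E = 72, F = 48.
Truncation replaces each original edge-end by a new vertex, so V′ = 2E = 144.
Each original edge survives, and each old vertex of degree d contributes d new edges; summing degrees gives Σd = 2E, so E′ = E + 2E = 3E = 216.
Each original face survives and each original vertex becomes one new face: F′ = F + V = 74.

216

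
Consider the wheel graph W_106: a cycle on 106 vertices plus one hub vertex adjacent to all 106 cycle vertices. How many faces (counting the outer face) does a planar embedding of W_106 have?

W_106 has V = 106 + 1 = 107 vertices and E = 2·106 = 212 edges.
By Euler's formula F = 2 − V + E = 2 − 107 + 212 = 107.

107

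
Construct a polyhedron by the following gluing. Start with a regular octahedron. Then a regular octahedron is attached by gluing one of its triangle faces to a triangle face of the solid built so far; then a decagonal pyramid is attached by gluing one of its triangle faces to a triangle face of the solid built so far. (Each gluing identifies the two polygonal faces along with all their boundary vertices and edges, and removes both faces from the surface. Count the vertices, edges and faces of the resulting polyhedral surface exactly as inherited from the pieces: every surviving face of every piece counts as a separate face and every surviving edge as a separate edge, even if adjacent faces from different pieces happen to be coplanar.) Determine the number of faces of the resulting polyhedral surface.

23

A regular octahedron: V=6, E=12, F=8.
Attach a regular octahedron (V=6, E=12, F=8) along a 3-gon: merge 3 vertices and 3 edges, delete both glued faces → V=9, E=21, F=14.
Attach a decagonal pyramid (V=11, E=20, F=11) along a 3-gon: merge 3 vertices and 3 edges, delete both glued faces → V=17, E=38, F=23.
Check: V − E + F = 17 − 38 + 23 = 2.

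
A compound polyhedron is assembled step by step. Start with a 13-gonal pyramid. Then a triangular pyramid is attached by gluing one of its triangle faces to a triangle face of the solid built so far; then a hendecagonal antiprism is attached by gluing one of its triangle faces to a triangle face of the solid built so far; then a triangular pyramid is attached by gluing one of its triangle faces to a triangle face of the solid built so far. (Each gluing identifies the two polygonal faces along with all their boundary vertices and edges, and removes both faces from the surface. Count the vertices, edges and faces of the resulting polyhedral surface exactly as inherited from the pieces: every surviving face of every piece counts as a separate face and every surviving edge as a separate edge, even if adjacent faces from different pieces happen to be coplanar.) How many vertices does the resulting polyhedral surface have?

35

A 13-gonal pyramid: V=14, E=26, F=14.
Attach a triangular pyramid (V=4, E=6, F=4) along a 3-gon: merge 3 vertices and 3 edges, delete both glued faces → V=15, E=29, F=16.
Attach a hendecagonal antiprism (V=22, E=44, F=24) along a 3-gon: merge 3 vertices and 3 edges, delete both glued faces → V=34, E=70, F=38.
Attach a triangular pyramid (V=4, E=6, F=4) along a 3-gon: merge 3 vertices and 3 edges, delete both glued faces → V=35, E=73, F=40.
Check: V − E + F = 35 − 73 + 40 = 2.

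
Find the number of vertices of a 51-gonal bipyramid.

A bipyramid over an n-gon has 2n triangular faces and n + 2 vertices: V = 51 + 2 = 53, E = 3·51 = 153, F = 2·51 = 102.

53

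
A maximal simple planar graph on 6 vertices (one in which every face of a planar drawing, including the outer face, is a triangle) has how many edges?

In a plane triangulation 3F = 2E and V − E + F = 2, so E = 3V − 6 = 3·6 − 6 = 12.

12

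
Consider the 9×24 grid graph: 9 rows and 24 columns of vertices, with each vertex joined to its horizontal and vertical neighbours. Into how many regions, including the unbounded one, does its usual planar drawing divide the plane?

185

The grid has V = 9·24 = 216 vertices and E = 9·23 + 24·8 = 399 edges.
F = 2 − V + E = 2 − 216 + 399 = 185.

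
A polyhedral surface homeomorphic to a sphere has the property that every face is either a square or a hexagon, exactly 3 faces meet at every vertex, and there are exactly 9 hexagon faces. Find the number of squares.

6

Let x be the number of squares; then F = 9 + x.
Edge–face incidences: 2E = 6·9 + 4·x = 54 + 4x.
Every vertex has degree 3, so 3V = 2E.
Euler: V − E + F = 2 ⇒ (2E)/3 − E + (9 + x) = 2.
Multiply by 6: 2·(2E) − 3·(2E) + 6·(9 + x) = 12, i.e. 54 + 6x − (54 + 4x) = 12.
Collecting terms: 2x = 12, so x = 6.
Then 2E = 54 + 4·6 = 78, so E = 39, V = 2E/3 = 26, F = 9 + 6 = 15.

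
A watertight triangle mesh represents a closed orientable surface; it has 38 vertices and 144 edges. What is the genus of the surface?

Every face is a triangle and each edge borders two faces, so 3F = 2·144, giving F = 96.
χ = V − E + F = 38 − 144 + 96 = -10.
For a closed orientable surface χ = 2 − 2g, so g = (2 − (-10))/2 = 6.

6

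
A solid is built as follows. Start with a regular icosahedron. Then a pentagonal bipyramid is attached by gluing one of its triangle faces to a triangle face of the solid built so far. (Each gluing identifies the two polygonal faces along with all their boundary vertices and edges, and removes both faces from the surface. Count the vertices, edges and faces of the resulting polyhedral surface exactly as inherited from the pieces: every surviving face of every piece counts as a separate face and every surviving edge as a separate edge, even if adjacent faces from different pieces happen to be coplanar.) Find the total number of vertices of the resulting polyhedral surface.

16

A regular icosahedron: V=12, E=30, F=20.
Attach a pentagonal bipyramid (V=7, E=15, F=10) along a 3-gon: merge 3 vertices and 3 edges, delete both glued faces → V=16, E=42, F=28.
Check: V − E + F = 16 − 42 + 28 = 2.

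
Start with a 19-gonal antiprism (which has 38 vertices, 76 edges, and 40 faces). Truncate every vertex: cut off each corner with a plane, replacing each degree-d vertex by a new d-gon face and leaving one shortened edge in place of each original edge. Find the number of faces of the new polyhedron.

78

Truncation replaces each original edge-end by a new vertex, so V′ = 2E = 152.
Each original edge survives, and each old vertex of degree d contributes d new edges; summing degrees gives Σd = 2E, so E′ = E + 2E = 3E = 228.
Each original face survives and each original vertex becomes one new face: F′ = F + V = 78.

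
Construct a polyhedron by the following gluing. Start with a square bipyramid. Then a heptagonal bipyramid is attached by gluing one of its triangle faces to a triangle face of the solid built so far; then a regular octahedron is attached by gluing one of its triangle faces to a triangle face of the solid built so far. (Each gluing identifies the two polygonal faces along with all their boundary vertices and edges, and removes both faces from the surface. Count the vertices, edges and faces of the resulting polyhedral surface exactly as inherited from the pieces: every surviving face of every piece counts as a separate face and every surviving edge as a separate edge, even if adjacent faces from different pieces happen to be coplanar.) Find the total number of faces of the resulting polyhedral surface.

26

A square bipyramid: V=6, E=12, F=8.
Attach a heptagonal bipyramid (V=9, E=21, F=14) along a 3-gon: merge 3 vertices and 3 edges, delete both glued faces → V=12, E=30, F=20.
Attach a regular octahedron (V=6, E=12, F=8) along a 3-gon: merge 3 vertices and 3 edges, delete both glued faces → V=15, E=39, F=26.
Check: V − E + F = 15 − 39 + 26 = 2.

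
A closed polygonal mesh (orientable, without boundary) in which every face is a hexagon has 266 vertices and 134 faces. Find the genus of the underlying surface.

Every face is a hexagon, so 2E = 6·134 = 804, giving E = 402.
χ = V − E + F = 266 − 402 + 134 = -2.
For a closed orientable surface χ = 2 − 2g, so g = (2 − (-2))/2 = 2.

2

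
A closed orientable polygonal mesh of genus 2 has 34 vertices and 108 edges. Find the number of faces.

For a closed orientable surface of genus 2, χ = 2 − 2·2 = -2.
F = -2 − V + E = -2 − 34 + 108 = 72.

72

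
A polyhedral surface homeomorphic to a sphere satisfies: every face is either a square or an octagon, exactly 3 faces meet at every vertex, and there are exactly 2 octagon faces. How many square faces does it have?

Let x be the number of squares; then F = 2 + x.
Edge–face incidences: 2E = 8·2 + 4·x = 16 + 4x.
Every vertex has degree 3, so 3V = 2E.
Euler: V − E + F = 2 ⇒ (2E)/3 − E + (2 + x) = 2.
Multiply by 6: 2·(2E) − 3·(2E) + 6·(2 + x) = 12, i.e. 12 + 6x − (16 + 4x) = 12.
Collecting terms: 2x − 4 = 12, so 2x = 16, so x = 8.
Then 2E = 16 + 4·8 = 48, so E = 24, V = 2E/3 = 16, F = 2 + 8 = 10.

8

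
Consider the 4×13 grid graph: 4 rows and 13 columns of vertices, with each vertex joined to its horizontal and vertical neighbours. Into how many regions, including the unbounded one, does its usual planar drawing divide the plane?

The grid has V = 4·13 = 52 vertices and E = 4·12 + 13·3 = 87 edges.
F = 2 − V + E = 2 − 52 + 87 = 37.

37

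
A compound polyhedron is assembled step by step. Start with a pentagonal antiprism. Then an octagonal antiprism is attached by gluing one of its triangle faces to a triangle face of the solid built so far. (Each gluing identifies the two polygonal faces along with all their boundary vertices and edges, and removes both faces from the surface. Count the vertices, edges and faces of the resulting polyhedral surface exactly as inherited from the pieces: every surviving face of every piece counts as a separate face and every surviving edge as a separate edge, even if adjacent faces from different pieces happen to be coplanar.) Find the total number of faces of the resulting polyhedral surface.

A pentagonal antiprism: V=10, E=20, F=12.
Attach an octagonal antiprism (V=16, E=32, F=18) along a 3-gon: merge 3 vertices and 3 edges, delete both glued faces → V=23, E=49, F=28.
Check: V − E + F = 23 − 49 + 28 = 2.

28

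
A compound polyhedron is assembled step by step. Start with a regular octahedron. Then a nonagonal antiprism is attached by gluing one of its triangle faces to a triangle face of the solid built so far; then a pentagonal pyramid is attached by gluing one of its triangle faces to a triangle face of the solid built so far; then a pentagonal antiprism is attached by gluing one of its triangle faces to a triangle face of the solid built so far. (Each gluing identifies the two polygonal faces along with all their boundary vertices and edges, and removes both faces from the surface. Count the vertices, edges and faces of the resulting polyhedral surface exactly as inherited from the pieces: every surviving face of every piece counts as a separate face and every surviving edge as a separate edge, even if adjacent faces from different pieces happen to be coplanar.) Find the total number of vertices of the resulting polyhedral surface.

31

A regular octahedron: V=6, E=12, F=8.
Attach a nonagonal antiprism (V=18, E=36, F=20) along a 3-gon: merge 3 vertices and 3 edges, delete both glued faces → V=21, E=45, F=26.
Attach a pentagonal pyramid (V=6, E=10, F=6) along a 3-gon: merge 3 vertices and 3 edges, delete both glued faces → V=24, E=52, F=30.
Attach a pentagonal antiprism (V=10, E=20, F=12) along a 3-gon: merge 3 vertices and 3 edges, delete both glued faces → V=31, E=69, F=40.
Check: V − E + F = 31 − 69 + 40 = 2.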